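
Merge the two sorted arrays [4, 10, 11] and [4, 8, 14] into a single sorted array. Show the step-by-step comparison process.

Merging process:

Compare 4 vs 4: take 4 from left. Merged: [4]
Compare 10 vs 4: take 4 from right. Merged: [4, 4]
Compare 10 vs 8: take 8 from right. Merged: [4, 4, 8]
Compare 10 vs 14: take 10 from left. Merged: [4, 4, 8, 10]
Compare 11 vs 14: take 11 from left. Merged: [4, 4, 8, 10, 11]
Append remaining from right: [14]. Merged: [4, 4, 8, 10, 11, 14]

Final merged array: [4, 4, 8, 10, 11, 14]
Total comparisons: 5

The merged array is [4, 4, 8, 10, 11, 14], requiring 5 comparisons. The merge step runs in O(n) time where n is the total number of elements.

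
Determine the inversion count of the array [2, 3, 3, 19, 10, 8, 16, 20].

Finding inversions in [2, 3, 3, 19, 10, 8, 16, 20]:

(3, 4): arr[3]=19 > arr[4]=10
(3, 5): arr[3]=19 > arr[5]=8
(3, 6): arr[3]=19 > arr[6]=16
(4, 5): arr[4]=10 > arr[5]=8

Total inversions: 4

The array has 4 inversion(s): (3,4), (3,5), (3,6), (4,5). Each pair (i,j) satisfies i < j and arr[i] > arr[j].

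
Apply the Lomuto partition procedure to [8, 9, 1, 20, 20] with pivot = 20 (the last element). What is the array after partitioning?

Lomuto partition with pivot = 20:

Initial array: [8, 9, 1, 20, 20]

arr[0]=8 <= 20: swap with position 0, array becomes [8, 9, 1, 20, 20]
arr[1]=9 <= 20: swap with position 1, array becomes [8, 9, 1, 20, 20]
arr[2]=1 <= 20: swap with position 2, array becomes [8, 9, 1, 20, 20]
arr[3]=20 <= 20: swap with position 3, array becomes [8, 9, 1, 20, 20]

Place pivot at position 4: [8, 9, 1, 20, 20]
Pivot position: 4

After partitioning with pivot 20, the array becomes [8, 9, 1, 20, 20]. The pivot is placed at index 4. All elements to the left of the pivot are <= 20, and all elements to the right are > 20.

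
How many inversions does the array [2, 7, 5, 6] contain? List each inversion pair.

Finding inversions in [2, 7, 5, 6]:

(1, 2): arr[1]=7 > arr[2]=5
(1, 3): arr[1]=7 > arr[3]=6

Total inversions: 2

The array has 2 inversion(s): (1,2), (1,3). Each pair (i,j) satisfies i < j and arr[i] > arr[j].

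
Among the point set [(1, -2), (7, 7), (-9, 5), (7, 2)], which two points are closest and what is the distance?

Computing all pairwise distances among 4 points:

d((1, -2), (7, 7)) = 10.8167
d((1, -2), (-9, 5)) = 12.2066
d((1, -2), (7, 2)) = 7.2111
d((7, 7), (-9, 5)) = 16.1245
d((7, 7), (7, 2)) = 5.0 <-- minimum
d((-9, 5), (7, 2)) = 16.2788

Closest pair: (7, 7) and (7, 2) with distance 5.0

The closest pair is (7, 7) and (7, 2) with Euclidean distance 5.0. For 4 points, brute-force pairwise comparison is shown above. For large n, the divide-and-conquer algorithm (sort by x, recurse on halves, check the dividing strip) achieves O(n log n).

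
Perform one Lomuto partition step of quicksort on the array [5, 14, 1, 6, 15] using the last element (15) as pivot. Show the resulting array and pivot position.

Lomuto partition with pivot = 15:

Initial array: [5, 14, 1, 6, 15]

arr[0]=5 <= 15: swap with position 0, array becomes [5, 14, 1, 6, 15]
arr[1]=14 <= 15: swap with position 1, array becomes [5, 14, 1, 6, 15]
arr[2]=1 <= 15: swap with position 2, array becomes [5, 14, 1, 6, 15]
arr[3]=6 <= 15: swap with position 3, array becomes [5, 14, 1, 6, 15]

Place pivot at position 4: [5, 14, 1, 6, 15]
Pivot position: 4

After partitioning with pivot 15, the array becomes [5, 14, 1, 6, 15]. The pivot is placed at index 4. All elements to the left of the pivot are <= 15, and all elements to the right are > 15.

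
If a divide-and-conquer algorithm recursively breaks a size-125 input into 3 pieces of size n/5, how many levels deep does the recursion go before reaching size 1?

For divide and conquer with division factor 5:

Problem sizes at each level:
Level 0: 125
Level 1: 25
Level 2: 5
Level 3: 1

The root is level 0 and the size-1 base case is level 3 (the tree spans levels 0 through 3, i.e. 4 levels counting the root), so the depth is the number of divisions: log_5(125) = 3

The recursion tree depth is log_5(125) = 3. At each level, the problem size is divided by 5, so it takes 3 divisions to reduce to a base case of size 1. The algorithm makes 3 recursive calls at each level.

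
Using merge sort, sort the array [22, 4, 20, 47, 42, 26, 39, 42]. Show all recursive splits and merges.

Merge sort trace:

Split: [22, 4, 20, 47, 42, 26, 39, 42] -> [22, 4, 20, 47] and [42, 26, 39, 42]
  Split: [22, 4, 20, 47] -> [22, 4] and [20, 47]
    Split: [22, 4] -> [22] and [4]
    Merge: [22] + [4] -> [4, 22]
    Split: [20, 47] -> [20] and [47]
    Merge: [20] + [47] -> [20, 47]
  Merge: [4, 22] + [20, 47] -> [4, 20, 22, 47]
  Split: [42, 26, 39, 42] -> [42, 26] and [39, 42]
    Split: [42, 26] -> [42] and [26]
    Merge: [42] + [26] -> [26, 42]
    Split: [39, 42] -> [39] and [42]
    Merge: [39] + [42] -> [39, 42]
  Merge: [26, 42] + [39, 42] -> [26, 39, 42, 42]
Merge: [4, 20, 22, 47] + [26, 39, 42, 42] -> [4, 20, 22, 26, 39, 42, 42, 47]

Final sorted array: [4, 20, 22, 26, 39, 42, 42, 47]

The merge sort proceeds by recursively splitting the array and merging sorted halves.
After all merges, the sorted array is [4, 20, 22, 26, 39, 42, 42, 47].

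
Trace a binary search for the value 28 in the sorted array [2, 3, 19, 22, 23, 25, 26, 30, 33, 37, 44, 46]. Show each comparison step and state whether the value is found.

Binary search for 28 in [2, 3, 19, 22, 23, 25, 26, 30, 33, 37, 44, 46]:

lo=0, hi=11, mid=5, arr[mid]=25 -> 25 < 28, search right half
lo=6, hi=11, mid=8, arr[mid]=33 -> 33 > 28, search left half
lo=6, hi=7, mid=6, arr[mid]=26 -> 26 < 28, search right half
lo=7, hi=7, mid=7, arr[mid]=30 -> 30 > 28, search left half
lo=7 > hi=6, target 28 not found

Binary search determines that 28 is not in the array after 4 comparisons. The search space was exhausted without finding the target.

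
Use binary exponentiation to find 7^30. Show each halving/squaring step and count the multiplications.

Computing 7^30 by squaring (build up from 7^1; each line after the first costs one multiplication):

7^1 = 7
7^2 = (7^1)^2 = 7^2 = 49
7^3 = 7 * 7^2 = 7 * 49 = 343
7^6 = (7^3)^2 = 343^2 = 117649
7^7 = 7 * 7^6 = 7 * 117649 = 823543
7^14 = (7^7)^2 = 823543^2 = 678223072849
7^15 = 7 * 7^14 = 7 * 678223072849 = 4747561509943
7^30 = (7^15)^2 = 4747561509943^2 = 22539340290692258087863249

Result: 22539340290692258087863249
Multiplications needed: 7 (7 lines after 7^1)

7^30 = 22539340290692258087863249. Using exponentiation by squaring, this requires 7 multiplications. The key idea: if the exponent is even, square the half-power; if odd, multiply by the base once.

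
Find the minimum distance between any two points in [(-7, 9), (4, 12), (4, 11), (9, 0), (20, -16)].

Computing all pairwise distances among 5 points:

d((-7, 9), (4, 12)) = 11.4018
d((-7, 9), (4, 11)) = 11.1803
d((-7, 9), (9, 0)) = 18.3576
d((-7, 9), (20, -16)) = 36.7967
d((4, 12), (4, 11)) = 1.0 <-- minimum
d((4, 12), (9, 0)) = 13.0
d((4, 12), (20, -16)) = 32.249
d((4, 11), (9, 0)) = 12.083
d((4, 11), (20, -16)) = 31.3847
d((9, 0), (20, -16)) = 19.4165

Closest pair: (4, 12) and (4, 11) with distance 1.0

The closest pair is (4, 12) and (4, 11) with Euclidean distance 1.0. For 5 points, brute-force pairwise comparison is shown above. For large n, the divide-and-conquer algorithm (sort by x, recurse on halves, check the dividing strip) achieves O(n log n).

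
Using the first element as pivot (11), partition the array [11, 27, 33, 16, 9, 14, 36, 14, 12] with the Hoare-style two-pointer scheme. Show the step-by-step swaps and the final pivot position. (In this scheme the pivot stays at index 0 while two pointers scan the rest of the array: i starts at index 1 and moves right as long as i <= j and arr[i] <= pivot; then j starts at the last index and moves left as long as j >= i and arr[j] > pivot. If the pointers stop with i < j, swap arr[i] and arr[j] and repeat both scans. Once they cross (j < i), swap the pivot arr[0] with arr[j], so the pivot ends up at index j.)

Hoare-style two-pointer partition with pivot = 11:

Initial array: [11, 27, 33, 16, 9, 14, 36, 14, 12]

Pointers start at i = 1, j = 8.
i stops at index 1 (arr[1]=27 > 11), j stops at index 4 (arr[4]=9 <= 11): swap arr[1] and arr[4], array becomes [11, 9, 33, 16, 27, 14, 36, 14, 12]
i ends at 2, j ends at 1: the pointers have crossed (j < i), so scanning stops.

Swap pivot arr[0] with arr[1] to place pivot at position 1: [9, 11, 33, 16, 27, 14, 36, 14, 12]
Pivot position: 1

After partitioning with pivot 11, the array becomes [9, 11, 33, 16, 27, 14, 36, 14, 12]. The pivot is placed at index 1. All elements to the left of the pivot are <= 11, and all elements to the right are > 11.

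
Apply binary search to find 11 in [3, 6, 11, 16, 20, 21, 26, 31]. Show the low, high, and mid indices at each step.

Binary search for 11 in [3, 6, 11, 16, 20, 21, 26, 31]:

lo=0, hi=7, mid=3, arr[mid]=16 -> 16 > 11, search left half
lo=0, hi=2, mid=1, arr[mid]=6 -> 6 < 11, search right half
lo=2, hi=2, mid=2, arr[mid]=11 -> Found target at index 2!

Binary search finds 11 at index 2 after 3 comparisons. The search repeatedly halves the search space by comparing with the middle element.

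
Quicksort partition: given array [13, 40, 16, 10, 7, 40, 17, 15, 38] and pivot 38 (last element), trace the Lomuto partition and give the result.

Lomuto partition with pivot = 38:

Initial array: [13, 40, 16, 10, 7, 40, 17, 15, 38]

arr[0]=13 <= 38: swap with position 0, array becomes [13, 40, 16, 10, 7, 40, 17, 15, 38]
arr[1]=40 > 38: no swap
arr[2]=16 <= 38: swap with position 1, array becomes [13, 16, 40, 10, 7, 40, 17, 15, 38]
arr[3]=10 <= 38: swap with position 2, array becomes [13, 16, 10, 40, 7, 40, 17, 15, 38]
arr[4]=7 <= 38: swap with position 3, array becomes [13, 16, 10, 7, 40, 40, 17, 15, 38]
arr[5]=40 > 38: no swap
arr[6]=17 <= 38: swap with position 4, array becomes [13, 16, 10, 7, 17, 40, 40, 15, 38]
arr[7]=15 <= 38: swap with position 5, array becomes [13, 16, 10, 7, 17, 15, 40, 40, 38]

Place pivot at position 6: [13, 16, 10, 7, 17, 15, 38, 40, 40]
Pivot position: 6

After partitioning with pivot 38, the array becomes [13, 16, 10, 7, 17, 15, 38, 40, 40]. The pivot is placed at index 6. All elements to the left of the pivot are <= 38, and all elements to the right are > 38.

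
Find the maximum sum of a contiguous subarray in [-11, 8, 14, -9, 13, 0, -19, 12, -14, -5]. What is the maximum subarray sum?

Using Kadane's algorithm on [-11, 8, 14, -9, 13, 0, -19, 12, -14, -5]:

Scanning through the array:
Position 1 (value 8): max_ending_here = 8, max_so_far = 8
Position 2 (value 14): max_ending_here = 22, max_so_far = 22
Position 3 (value -9): max_ending_here = 13, max_so_far = 22
Position 4 (value 13): max_ending_here = 26, max_so_far = 26
Position 5 (value 0): max_ending_here = 26, max_so_far = 26
Position 6 (value -19): max_ending_here = 7, max_so_far = 26
Position 7 (value 12): max_ending_here = 19, max_so_far = 26
Position 8 (value -14): max_ending_here = 5, max_so_far = 26
Position 9 (value -5): max_ending_here = 0, max_so_far = 26

Maximum subarray: [8, 14, -9, 13]
Maximum sum: 26

The maximum subarray is [8, 14, -9, 13] with sum 26. This subarray runs from index 1 to index 4.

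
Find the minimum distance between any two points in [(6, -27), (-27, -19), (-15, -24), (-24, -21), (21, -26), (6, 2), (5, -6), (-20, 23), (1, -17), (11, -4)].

Computing all pairwise distances among 10 points:

d((6, -27), (-27, -19)) = 33.9559
d((6, -27), (-15, -24)) = 21.2132
d((6, -27), (-24, -21)) = 30.5941
d((6, -27), (21, -26)) = 15.0333
d((6, -27), (6, 2)) = 29.0
d((6, -27), (5, -6)) = 21.0238
d((6, -27), (-20, 23)) = 56.356
d((6, -27), (1, -17)) = 11.1803
d((6, -27), (11, -4)) = 23.5372
d((-27, -19), (-15, -24)) = 13.0
d((-27, -19), (-24, -21)) = 3.6056 <-- minimum
d((-27, -19), (21, -26)) = 48.5077
d((-27, -19), (6, 2)) = 39.1152
d((-27, -19), (5, -6)) = 34.5398
d((-27, -19), (-20, 23)) = 42.5793
d((-27, -19), (1, -17)) = 28.0713
d((-27, -19), (11, -4)) = 40.8534
d((-15, -24), (-24, -21)) = 9.4868
d((-15, -24), (21, -26)) = 36.0555
d((-15, -24), (6, 2)) = 33.4215
d((-15, -24), (5, -6)) = 26.9072
d((-15, -24), (-20, 23)) = 47.2652
d((-15, -24), (1, -17)) = 17.4642
d((-15, -24), (11, -4)) = 32.8024
d((-24, -21), (21, -26)) = 45.2769
d((-24, -21), (6, 2)) = 37.8021
d((-24, -21), (5, -6)) = 32.6497
d((-24, -21), (-20, 23)) = 44.1814
d((-24, -21), (1, -17)) = 25.318
d((-24, -21), (11, -4)) = 38.9102
d((21, -26), (6, 2)) = 31.7648
d((21, -26), (5, -6)) = 25.6125
d((21, -26), (-20, 23)) = 63.8905
d((21, -26), (1, -17)) = 21.9317
d((21, -26), (11, -4)) = 24.1661
d((6, 2), (5, -6)) = 8.0623
d((6, 2), (-20, 23)) = 33.4215
d((6, 2), (1, -17)) = 19.6469
d((6, 2), (11, -4)) = 7.8102
d((5, -6), (-20, 23)) = 38.2884
d((5, -6), (1, -17)) = 11.7047
d((5, -6), (11, -4)) = 6.3246
d((-20, 23), (1, -17)) = 45.1774
d((-20, 23), (11, -4)) = 41.1096
d((1, -17), (11, -4)) = 16.4012

Closest pair: (-27, -19) and (-24, -21) with distance 3.6056

The closest pair is (-27, -19) and (-24, -21) with Euclidean distance 3.6056. For 10 points, brute-force pairwise comparison is shown above. For large n, the divide-and-conquer algorithm (sort by x, recurse on halves, check the dividing strip) achieves O(n log n).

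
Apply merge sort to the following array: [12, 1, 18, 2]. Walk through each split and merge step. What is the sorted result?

Merge sort trace:

Split: [12, 1, 18, 2] -> [12, 1] and [18, 2]
  Split: [12, 1] -> [12] and [1]
  Merge: [12] + [1] -> [1, 12]
  Split: [18, 2] -> [18] and [2]
  Merge: [18] + [2] -> [2, 18]
Merge: [1, 12] + [2, 18] -> [1, 2, 12, 18]

Final sorted array: [1, 2, 12, 18]

The merge sort proceeds by recursively splitting the array and merging sorted halves.
After all merges, the sorted array is [1, 2, 12, 18].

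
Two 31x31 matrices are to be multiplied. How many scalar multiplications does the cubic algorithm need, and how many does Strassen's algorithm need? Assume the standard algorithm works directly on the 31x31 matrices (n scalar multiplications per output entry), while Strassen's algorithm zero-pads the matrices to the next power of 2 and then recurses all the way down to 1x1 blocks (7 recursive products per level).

Matrix multiplication for 31x31 matrices:

Strassen's algorithm requires power-of-2 dimensions. Pad 31x31 to 32x32 (next power of 2).

Standard algorithm: 31^3 = 29791 multiplications
Strassen's algorithm: 7^(log2(32)) = 7^5 = 16807 multiplications
Savings: 29791 - 16807 = 12984 multiplications

Standard: 29791 multiplications (31^3). Strassen: 16807 multiplications (7^5, after padding to 32x32). Strassen reduces 8 recursive multiplications to 7 at each level.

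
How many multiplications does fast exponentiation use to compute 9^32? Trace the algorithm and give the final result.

Computing 9^32 by squaring (build up from 9^1; each line after the first costs one multiplication):

9^1 = 9
9^2 = (9^1)^2 = 9^2 = 81
9^4 = (9^2)^2 = 81^2 = 6561
9^8 = (9^4)^2 = 6561^2 = 43046721
9^16 = (9^8)^2 = 43046721^2 = 1853020188851841
9^32 = (9^16)^2 = 1853020188851841^2 = 3433683820292512484657849089281

Result: 3433683820292512484657849089281
Multiplications needed: 5 (5 lines after 9^1)

9^32 = 3433683820292512484657849089281. Using exponentiation by squaring, this requires 5 multiplications. The key idea: if the exponent is even, square the half-power; if odd, multiply by the base once.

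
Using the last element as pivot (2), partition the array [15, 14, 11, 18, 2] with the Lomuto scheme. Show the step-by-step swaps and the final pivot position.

Lomuto partition with pivot = 2:

Initial array: [15, 14, 11, 18, 2]

arr[0]=15 > 2: no swap
arr[1]=14 > 2: no swap
arr[2]=11 > 2: no swap
arr[3]=18 > 2: no swap

Place pivot at position 0: [2, 14, 11, 18, 15]
Pivot position: 0

After partitioning with pivot 2, the array becomes [2, 14, 11, 18, 15]. The pivot is placed at index 0. All elements to the left of the pivot are <= 2, and all elements to the right are > 2.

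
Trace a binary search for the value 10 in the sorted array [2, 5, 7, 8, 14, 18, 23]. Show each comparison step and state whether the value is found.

Binary search for 10 in [2, 5, 7, 8, 14, 18, 23]:

lo=0, hi=6, mid=3, arr[mid]=8 -> 8 < 10, search right half
lo=4, hi=6, mid=5, arr[mid]=18 -> 18 > 10, search left half
lo=4, hi=4, mid=4, arr[mid]=14 -> 14 > 10, search left half
lo=4 > hi=3, target 10 not found

Binary search determines that 10 is not in the array after 3 comparisons. The search space was exhausted without finding the target.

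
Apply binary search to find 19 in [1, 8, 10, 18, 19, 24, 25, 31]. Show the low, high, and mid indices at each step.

Binary search for 19 in [1, 8, 10, 18, 19, 24, 25, 31]:

lo=0, hi=7, mid=3, arr[mid]=18 -> 18 < 19, search right half
lo=4, hi=7, mid=5, arr[mid]=24 -> 24 > 19, search left half
lo=4, hi=4, mid=4, arr[mid]=19 -> Found target at index 4!

Binary search finds 19 at index 4 after 3 comparisons. The search repeatedly halves the search space by comparing with the middle element.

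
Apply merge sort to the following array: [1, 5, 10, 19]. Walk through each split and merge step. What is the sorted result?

Merge sort trace:

Split: [1, 5, 10, 19] -> [1, 5] and [10, 19]
  Split: [1, 5] -> [1] and [5]
  Merge: [1] + [5] -> [1, 5]
  Split: [10, 19] -> [10] and [19]
  Merge: [10] + [19] -> [10, 19]
Merge: [1, 5] + [10, 19] -> [1, 5, 10, 19]

Final sorted array: [1, 5, 10, 19]

The merge sort proceeds by recursively splitting the array and merging sorted halves.
After all merges, the sorted array is [1, 5, 10, 19].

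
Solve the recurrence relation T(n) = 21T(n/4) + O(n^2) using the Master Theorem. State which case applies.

Master Theorem for T(n) = 21T(n/4) + O(n^2):

a = 21, b = 4, c = 2
log_b(a) = log_4(21) = 2.1962

Case 1: c = 2 < log_4(21) = 2.1962
T(n) = O(n^(log_4 21))

For T(n) = 21T(n/4) + O(n^2): log_4(21) = 2.1962. This is Case 1 of the Master Theorem (c < log_b(a), work dominated by leaves), giving O(n^(log_4 21)).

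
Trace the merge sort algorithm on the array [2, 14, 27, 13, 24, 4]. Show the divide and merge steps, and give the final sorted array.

Merge sort trace:

Split: [2, 14, 27, 13, 24, 4] -> [2, 14, 27] and [13, 24, 4]
  Split: [2, 14, 27] -> [2] and [14, 27]
    Split: [14, 27] -> [14] and [27]
    Merge: [14] + [27] -> [14, 27]
  Merge: [2] + [14, 27] -> [2, 14, 27]
  Split: [13, 24, 4] -> [13] and [24, 4]
    Split: [24, 4] -> [24] and [4]
    Merge: [24] + [4] -> [4, 24]
  Merge: [13] + [4, 24] -> [4, 13, 24]
Merge: [2, 14, 27] + [4, 13, 24] -> [2, 4, 13, 14, 24, 27]

Final sorted array: [2, 4, 13, 14, 24, 27]

The merge sort proceeds by recursively splitting the array and merging sorted halves.
After all merges, the sorted array is [2, 4, 13, 14, 24, 27].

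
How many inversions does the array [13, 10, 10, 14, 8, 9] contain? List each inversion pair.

Finding inversions in [13, 10, 10, 14, 8, 9]:

(0, 1): arr[0]=13 > arr[1]=10
(0, 2): arr[0]=13 > arr[2]=10
(0, 4): arr[0]=13 > arr[4]=8
(0, 5): arr[0]=13 > arr[5]=9
(1, 4): arr[1]=10 > arr[4]=8
(1, 5): arr[1]=10 > arr[5]=9
(2, 4): arr[2]=10 > arr[4]=8
(2, 5): arr[2]=10 > arr[5]=9
(3, 4): arr[3]=14 > arr[4]=8
(3, 5): arr[3]=14 > arr[5]=9

Total inversions: 10

The array has 10 inversion(s): (0,1), (0,2), (0,4), (0,5), (1,4), (1,5), (2,4), (2,5), (3,4), (3,5). Each pair (i,j) satisfies i < j and arr[i] > arr[j].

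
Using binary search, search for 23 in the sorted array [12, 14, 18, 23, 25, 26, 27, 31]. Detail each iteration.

Binary search for 23 in [12, 14, 18, 23, 25, 26, 27, 31]:

lo=0, hi=7, mid=3, arr[mid]=23 -> Found target at index 3!

Binary search finds 23 at index 3 after 1 comparisons. The search repeatedly halves the search space by comparing with the middle element.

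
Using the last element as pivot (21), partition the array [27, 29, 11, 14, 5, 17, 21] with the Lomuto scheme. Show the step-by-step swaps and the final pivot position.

Lomuto partition with pivot = 21:

Initial array: [27, 29, 11, 14, 5, 17, 21]

arr[0]=27 > 21: no swap
arr[1]=29 > 21: no swap
arr[2]=11 <= 21: swap with position 0, array becomes [11, 29, 27, 14, 5, 17, 21]
arr[3]=14 <= 21: swap with position 1, array becomes [11, 14, 27, 29, 5, 17, 21]
arr[4]=5 <= 21: swap with position 2, array becomes [11, 14, 5, 29, 27, 17, 21]
arr[5]=17 <= 21: swap with position 3, array becomes [11, 14, 5, 17, 27, 29, 21]

Place pivot at position 4: [11, 14, 5, 17, 21, 29, 27]
Pivot position: 4

After partitioning with pivot 21, the array becomes [11, 14, 5, 17, 21, 29, 27]. The pivot is placed at index 4. All elements to the left of the pivot are <= 21, and all elements to the right are > 21.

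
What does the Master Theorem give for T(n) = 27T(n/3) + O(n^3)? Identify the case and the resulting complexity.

Master Theorem for T(n) = 27T(n/3) + O(n^3):

a = 27, b = 3, c = 3
log_b(a) = log_3(27) = 3.0000

Case 2: c = 3 = log_3(27) = 3.0000
T(n) = O(n^3 log n) = O(n^3 log n)

For T(n) = 27T(n/3) + O(n^3): log_3(27) = 3.0000. This is Case 2 of the Master Theorem (c = log_b(a), equal work at all levels), giving O(n^3 log n).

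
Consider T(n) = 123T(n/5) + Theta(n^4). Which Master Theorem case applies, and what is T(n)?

Master Theorem for T(n) = 123T(n/5) + O(n^4):

a = 123, b = 5, c = 4
log_b(a) = log_5(123) = 2.9900

Case 3: c = 4 > log_5(123) = 2.9900
T(n) = O(n^4) = O(n^4)

For T(n) = 123T(n/5) + O(n^4): log_5(123) = 2.9900. This is Case 3 of the Master Theorem (c > log_b(a), work dominated by root), giving O(n^4).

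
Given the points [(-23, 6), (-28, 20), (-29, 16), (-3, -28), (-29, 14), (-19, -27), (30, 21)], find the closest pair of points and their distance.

Computing all pairwise distances among 7 points:

d((-23, 6), (-28, 20)) = 14.8661
d((-23, 6), (-29, 16)) = 11.6619
d((-23, 6), (-3, -28)) = 39.4462
d((-23, 6), (-29, 14)) = 10.0
d((-23, 6), (-19, -27)) = 33.2415
d((-23, 6), (30, 21)) = 55.0818
d((-28, 20), (-29, 16)) = 4.1231
d((-28, 20), (-3, -28)) = 54.1202
d((-28, 20), (-29, 14)) = 6.0828
d((-28, 20), (-19, -27)) = 47.8539
d((-28, 20), (30, 21)) = 58.0086
d((-29, 16), (-3, -28)) = 51.1077
d((-29, 16), (-29, 14)) = 2.0 <-- minimum
d((-29, 16), (-19, -27)) = 44.1475
d((-29, 16), (30, 21)) = 59.2115
d((-3, -28), (-29, 14)) = 49.3964
d((-3, -28), (-19, -27)) = 16.0312
d((-3, -28), (30, 21)) = 59.0762
d((-29, 14), (-19, -27)) = 42.2019
d((-29, 14), (30, 21)) = 59.4138
d((-19, -27), (30, 21)) = 68.593

Closest pair: (-29, 16) and (-29, 14) with distance 2.0

The closest pair is (-29, 16) and (-29, 14) with Euclidean distance 2.0. For 7 points, brute-force pairwise comparison is shown above. For large n, the divide-and-conquer algorithm (sort by x, recurse on halves, check the dividing strip) achieves O(n log n).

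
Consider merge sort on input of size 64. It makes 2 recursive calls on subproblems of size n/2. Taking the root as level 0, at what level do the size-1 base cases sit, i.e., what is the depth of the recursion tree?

For divide and conquer with division factor 2:

Problem sizes at each level:
Level 0: 64
Level 1: 32
Level 2: 16
Level 3: 8
Level 4: 4
Level 5: 2
Level 6: 1

The root is level 0 and the size-1 base case is level 6 (the tree spans levels 0 through 6, i.e. 7 levels counting the root), so the depth is the number of divisions: log_2(64) = 6

The recursion tree depth is log_2(64) = 6. At each level, the problem size is divided by 2, so it takes 6 divisions to reduce to a base case of size 1. The algorithm makes 2 recursive calls at each level.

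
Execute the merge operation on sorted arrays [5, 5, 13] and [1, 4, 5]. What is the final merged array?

Merging process:

Compare 5 vs 1: take 1 from right. Merged: [1]
Compare 5 vs 4: take 4 from right. Merged: [1, 4]
Compare 5 vs 5: take 5 from left. Merged: [1, 4, 5]
Compare 5 vs 5: take 5 from left. Merged: [1, 4, 5, 5]
Compare 13 vs 5: take 5 from right. Merged: [1, 4, 5, 5, 5]
Append remaining from left: [13]. Merged: [1, 4, 5, 5, 5, 13]

Final merged array: [1, 4, 5, 5, 5, 13]
Total comparisons: 5

The merged array is [1, 4, 5, 5, 5, 13], requiring 5 comparisons. The merge step runs in O(n) time where n is the total number of elements.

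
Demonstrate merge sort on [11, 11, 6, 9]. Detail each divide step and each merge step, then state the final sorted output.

Merge sort trace:

Split: [11, 11, 6, 9] -> [11, 11] and [6, 9]
  Split: [11, 11] -> [11] and [11]
  Merge: [11] + [11] -> [11, 11]
  Split: [6, 9] -> [6] and [9]
  Merge: [6] + [9] -> [6, 9]
Merge: [11, 11] + [6, 9] -> [6, 9, 11, 11]

Final sorted array: [6, 9, 11, 11]

The merge sort proceeds by recursively splitting the array and merging sorted halves.
After all merges, the sorted array is [6, 9, 11, 11].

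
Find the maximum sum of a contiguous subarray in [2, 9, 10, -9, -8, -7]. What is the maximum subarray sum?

Using Kadane's algorithm on [2, 9, 10, -9, -8, -7]:

Scanning through the array:
Position 1 (value 9): max_ending_here = 11, max_so_far = 11
Position 2 (value 10): max_ending_here = 21, max_so_far = 21
Position 3 (value -9): max_ending_here = 12, max_so_far = 21
Position 4 (value -8): max_ending_here = 4, max_so_far = 21
Position 5 (value -7): max_ending_here = -3, max_so_far = 21

Maximum subarray: [2, 9, 10]
Maximum sum: 21

The maximum subarray is [2, 9, 10] with sum 21. This subarray runs from index 0 to index 2.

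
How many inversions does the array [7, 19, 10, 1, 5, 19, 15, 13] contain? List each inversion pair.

Finding inversions in [7, 19, 10, 1, 5, 19, 15, 13]:

(0, 3): arr[0]=7 > arr[3]=1
(0, 4): arr[0]=7 > arr[4]=5
(1, 2): arr[1]=19 > arr[2]=10
(1, 3): arr[1]=19 > arr[3]=1
(1, 4): arr[1]=19 > arr[4]=5
(1, 6): arr[1]=19 > arr[6]=15
(1, 7): arr[1]=19 > arr[7]=13
(2, 3): arr[2]=10 > arr[3]=1
(2, 4): arr[2]=10 > arr[4]=5
(5, 6): arr[5]=19 > arr[6]=15
(5, 7): arr[5]=19 > arr[7]=13
(6, 7): arr[6]=15 > arr[7]=13

Total inversions: 12

The array has 12 inversion(s): (0,3), (0,4), (1,2), (1,3), (1,4), (1,6), (1,7), (2,3), (2,4), (5,6), (5,7), (6,7). Each pair (i,j) satisfies i < j and arr[i] > arr[j].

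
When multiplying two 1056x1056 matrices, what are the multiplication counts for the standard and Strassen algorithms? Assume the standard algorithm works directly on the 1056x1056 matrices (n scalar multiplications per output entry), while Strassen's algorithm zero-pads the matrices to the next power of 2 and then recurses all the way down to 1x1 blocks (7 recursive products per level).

Matrix multiplication for 1056x1056 matrices:

Strassen's algorithm requires power-of-2 dimensions. Pad 1056x1056 to 2048x2048 (next power of 2).

Standard algorithm: 1056^3 = 1177583616 multiplications
Strassen's algorithm: 7^(log2(2048)) = 7^11 = 1977326743 multiplications
Difference: 1177583616 - 1977326743 = -799743127 (Strassen uses MORE here due to padding overhead — for small or just-over-power-of-2 n, padding can outweigh the per-level savings)

Standard: 1177583616 multiplications (1056^3). Strassen: 1977326743 multiplications (7^11, after padding to 2048x2048). Strassen reduces 8 recursive multiplications to 7 at each level.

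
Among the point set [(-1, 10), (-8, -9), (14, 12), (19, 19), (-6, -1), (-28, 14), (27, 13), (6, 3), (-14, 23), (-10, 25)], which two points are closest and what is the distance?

Computing all pairwise distances among 10 points:

d((-1, 10), (-8, -9)) = 20.2485
d((-1, 10), (14, 12)) = 15.1327
d((-1, 10), (19, 19)) = 21.9317
d((-1, 10), (-6, -1)) = 12.083
d((-1, 10), (-28, 14)) = 27.2947
d((-1, 10), (27, 13)) = 28.1603
d((-1, 10), (6, 3)) = 9.8995
d((-1, 10), (-14, 23)) = 18.3848
d((-1, 10), (-10, 25)) = 17.4929
d((-8, -9), (14, 12)) = 30.4138
d((-8, -9), (19, 19)) = 38.8973
d((-8, -9), (-6, -1)) = 8.2462
d((-8, -9), (-28, 14)) = 30.4795
d((-8, -9), (27, 13)) = 41.3401
d((-8, -9), (6, 3)) = 18.4391
d((-8, -9), (-14, 23)) = 32.5576
d((-8, -9), (-10, 25)) = 34.0588
d((14, 12), (19, 19)) = 8.6023
d((14, 12), (-6, -1)) = 23.8537
d((14, 12), (-28, 14)) = 42.0476
d((14, 12), (27, 13)) = 13.0384
d((14, 12), (6, 3)) = 12.0416
d((14, 12), (-14, 23)) = 30.0832
d((14, 12), (-10, 25)) = 27.2947
d((19, 19), (-6, -1)) = 32.0156
d((19, 19), (-28, 14)) = 47.2652
d((19, 19), (27, 13)) = 10.0
d((19, 19), (6, 3)) = 20.6155
d((19, 19), (-14, 23)) = 33.2415
d((19, 19), (-10, 25)) = 29.6142
d((-6, -1), (-28, 14)) = 26.6271
d((-6, -1), (27, 13)) = 35.8469
d((-6, -1), (6, 3)) = 12.6491
d((-6, -1), (-14, 23)) = 25.2982
d((-6, -1), (-10, 25)) = 26.3059
d((-28, 14), (27, 13)) = 55.0091
d((-28, 14), (6, 3)) = 35.7351
d((-28, 14), (-14, 23)) = 16.6433
d((-28, 14), (-10, 25)) = 21.095
d((27, 13), (6, 3)) = 23.2594
d((27, 13), (-14, 23)) = 42.2019
d((27, 13), (-10, 25)) = 38.8973
d((6, 3), (-14, 23)) = 28.2843
d((6, 3), (-10, 25)) = 27.2029
d((-14, 23), (-10, 25)) = 4.4721 <-- minimum

Closest pair: (-14, 23) and (-10, 25) with distance 4.4721

The closest pair is (-14, 23) and (-10, 25) with Euclidean distance 4.4721. For 10 points, brute-force pairwise comparison is shown above. For large n, the divide-and-conquer algorithm (sort by x, recurse on halves, check the dividing strip) achieves O(n log n).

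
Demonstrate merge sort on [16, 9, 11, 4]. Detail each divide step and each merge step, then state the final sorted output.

Merge sort trace:

Split: [16, 9, 11, 4] -> [16, 9] and [11, 4]
  Split: [16, 9] -> [16] and [9]
  Merge: [16] + [9] -> [9, 16]
  Split: [11, 4] -> [11] and [4]
  Merge: [11] + [4] -> [4, 11]
Merge: [9, 16] + [4, 11] -> [4, 9, 11, 16]

Final sorted array: [4, 9, 11, 16]

The merge sort proceeds by recursively splitting the array and merging sorted halves.
After all merges, the sorted array is [4, 9, 11, 16].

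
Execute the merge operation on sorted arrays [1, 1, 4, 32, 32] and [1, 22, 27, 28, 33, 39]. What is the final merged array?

Merging process:

Compare 1 vs 1: take 1 from left. Merged: [1]
Compare 1 vs 1: take 1 from left. Merged: [1, 1]
Compare 4 vs 1: take 1 from right. Merged: [1, 1, 1]
Compare 4 vs 22: take 4 from left. Merged: [1, 1, 1, 4]
Compare 32 vs 22: take 22 from right. Merged: [1, 1, 1, 4, 22]
Compare 32 vs 27: take 27 from right. Merged: [1, 1, 1, 4, 22, 27]
Compare 32 vs 28: take 28 from right. Merged: [1, 1, 1, 4, 22, 27, 28]
Compare 32 vs 33: take 32 from left. Merged: [1, 1, 1, 4, 22, 27, 28, 32]
Compare 32 vs 33: take 32 from left. Merged: [1, 1, 1, 4, 22, 27, 28, 32, 32]
Append remaining from right: [33, 39]. Merged: [1, 1, 1, 4, 22, 27, 28, 32, 32, 33, 39]

Final merged array: [1, 1, 1, 4, 22, 27, 28, 32, 32, 33, 39]
Total comparisons: 9

The merged array is [1, 1, 1, 4, 22, 27, 28, 32, 32, 33, 39], requiring 9 comparisons. The merge step runs in O(n) time where n is the total number of elements.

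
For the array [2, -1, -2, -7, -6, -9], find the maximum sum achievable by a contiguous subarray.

Using Kadane's algorithm on [2, -1, -2, -7, -6, -9]:

Scanning through the array:
Position 1 (value -1): max_ending_here = 1, max_so_far = 2
Position 2 (value -2): max_ending_here = -1, max_so_far = 2
Position 3 (value -7): max_ending_here = -7, max_so_far = 2
Position 4 (value -6): max_ending_here = -6, max_so_far = 2
Position 5 (value -9): max_ending_here = -9, max_so_far = 2

Maximum subarray: [2]
Maximum sum: 2

The maximum subarray is [2] with sum 2. This subarray runs from index 0 to index 0.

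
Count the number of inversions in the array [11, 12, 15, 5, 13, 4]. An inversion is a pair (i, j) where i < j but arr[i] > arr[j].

Finding inversions in [11, 12, 15, 5, 13, 4]:

(0, 3): arr[0]=11 > arr[3]=5
(0, 5): arr[0]=11 > arr[5]=4
(1, 3): arr[1]=12 > arr[3]=5
(1, 5): arr[1]=12 > arr[5]=4
(2, 3): arr[2]=15 > arr[3]=5
(2, 4): arr[2]=15 > arr[4]=13
(2, 5): arr[2]=15 > arr[5]=4
(3, 5): arr[3]=5 > arr[5]=4
(4, 5): arr[4]=13 > arr[5]=4

Total inversions: 9

The array has 9 inversion(s): (0,3), (0,5), (1,3), (1,5), (2,3), (2,4), (2,5), (3,5), (4,5). Each pair (i,j) satisfies i < j and arr[i] > arr[j].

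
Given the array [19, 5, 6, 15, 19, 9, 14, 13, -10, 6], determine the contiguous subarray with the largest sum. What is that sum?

Using Kadane's algorithm on [19, 5, 6, 15, 19, 9, 14, 13, -10, 6]:

Scanning through the array:
Position 1 (value 5): max_ending_here = 24, max_so_far = 24
Position 2 (value 6): max_ending_here = 30, max_so_far = 30
Position 3 (value 15): max_ending_here = 45, max_so_far = 45
Position 4 (value 19): max_ending_here = 64, max_so_far = 64
Position 5 (value 9): max_ending_here = 73, max_so_far = 73
Position 6 (value 14): max_ending_here = 87, max_so_far = 87
Position 7 (value 13): max_ending_here = 100, max_so_far = 100
Position 8 (value -10): max_ending_here = 90, max_so_far = 100
Position 9 (value 6): max_ending_here = 96, max_so_far = 100

Maximum subarray: [19, 5, 6, 15, 19, 9, 14, 13]
Maximum sum: 100

The maximum subarray is [19, 5, 6, 15, 19, 9, 14, 13] with sum 100. This subarray runs from index 0 to index 7.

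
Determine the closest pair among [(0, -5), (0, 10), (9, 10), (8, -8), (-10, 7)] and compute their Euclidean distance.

Computing all pairwise distances among 5 points:

d((0, -5), (0, 10)) = 15.0
d((0, -5), (9, 10)) = 17.4929
d((0, -5), (8, -8)) = 8.544 <-- minimum
d((0, -5), (-10, 7)) = 15.6205
d((0, 10), (9, 10)) = 9.0
d((0, 10), (8, -8)) = 19.6977
d((0, 10), (-10, 7)) = 10.4403
d((9, 10), (8, -8)) = 18.0278
d((9, 10), (-10, 7)) = 19.2354
d((8, -8), (-10, 7)) = 23.4307

Closest pair: (0, -5) and (8, -8) with distance 8.544

The closest pair is (0, -5) and (8, -8) with Euclidean distance 8.544. For 5 points, brute-force pairwise comparison is shown above. For large n, the divide-and-conquer algorithm (sort by x, recurse on halves, check the dividing strip) achieves O(n log n).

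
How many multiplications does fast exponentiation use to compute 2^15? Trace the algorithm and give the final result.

Computing 2^15 by squaring (build up from 2^1; each line after the first costs one multiplication):

2^1 = 2
2^2 = (2^1)^2 = 2^2 = 4
2^3 = 2 * 2^2 = 2 * 4 = 8
2^6 = (2^3)^2 = 8^2 = 64
2^7 = 2 * 2^6 = 2 * 64 = 128
2^14 = (2^7)^2 = 128^2 = 16384
2^15 = 2 * 2^14 = 2 * 16384 = 32768

Result: 32768
Multiplications needed: 6 (6 lines after 2^1)

2^15 = 32768. Using exponentiation by squaring, this requires 6 multiplications. The key idea: if the exponent is even, square the half-power; if odd, multiply by the base once.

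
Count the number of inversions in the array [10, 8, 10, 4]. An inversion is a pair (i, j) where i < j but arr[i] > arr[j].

Finding inversions in [10, 8, 10, 4]:

(0, 1): arr[0]=10 > arr[1]=8
(0, 3): arr[0]=10 > arr[3]=4
(1, 3): arr[1]=8 > arr[3]=4
(2, 3): arr[2]=10 > arr[3]=4

Total inversions: 4

The array has 4 inversion(s): (0,1), (0,3), (1,3), (2,3). Each pair (i,j) satisfies i < j and arr[i] > arr[j].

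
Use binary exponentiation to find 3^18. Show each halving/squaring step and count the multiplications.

Computing 3^18 by squaring (build up from 3^1; each line after the first costs one multiplication):

3^1 = 3
3^2 = (3^1)^2 = 3^2 = 9
3^4 = (3^2)^2 = 9^2 = 81
3^8 = (3^4)^2 = 81^2 = 6561
3^9 = 3 * 3^8 = 3 * 6561 = 19683
3^18 = (3^9)^2 = 19683^2 = 387420489

Result: 387420489
Multiplications needed: 5 (5 lines after 3^1)

3^18 = 387420489. Using exponentiation by squaring, this requires 5 multiplications. The key idea: if the exponent is even, square the half-power; if odd, multiply by the base once.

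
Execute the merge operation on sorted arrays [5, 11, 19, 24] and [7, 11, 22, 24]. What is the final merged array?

Merging process:

Compare 5 vs 7: take 5 from left. Merged: [5]
Compare 11 vs 7: take 7 from right. Merged: [5, 7]
Compare 11 vs 11: take 11 from left. Merged: [5, 7, 11]
Compare 19 vs 11: take 11 from right. Merged: [5, 7, 11, 11]
Compare 19 vs 22: take 19 from left. Merged: [5, 7, 11, 11, 19]
Compare 24 vs 22: take 22 from right. Merged: [5, 7, 11, 11, 19, 22]
Compare 24 vs 24: take 24 from left. Merged: [5, 7, 11, 11, 19, 22, 24]
Append remaining from right: [24]. Merged: [5, 7, 11, 11, 19, 22, 24, 24]

Final merged array: [5, 7, 11, 11, 19, 22, 24, 24]
Total comparisons: 7

The merged array is [5, 7, 11, 11, 19, 22, 24, 24], requiring 7 comparisons. The merge step runs in O(n) time where n is the total number of elements.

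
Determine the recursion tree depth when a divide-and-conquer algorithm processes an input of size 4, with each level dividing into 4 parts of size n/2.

For divide and conquer with division factor 2:

Problem sizes at each level:
Level 0: 4
Level 1: 2
Level 2: 1

The root is level 0 and the size-1 base case is level 2 (the tree spans levels 0 through 2, i.e. 3 levels counting the root), so the depth is the number of divisions: log_2(4) = 2

The recursion tree depth is log_2(4) = 2. At each level, the problem size is divided by 2, so it takes 2 divisions to reduce to a base case of size 1. The algorithm makes 4 recursive calls at each level.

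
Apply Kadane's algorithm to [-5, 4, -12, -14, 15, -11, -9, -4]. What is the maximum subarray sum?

Using Kadane's algorithm on [-5, 4, -12, -14, 15, -11, -9, -4]:

Scanning through the array:
Position 1 (value 4): max_ending_here = 4, max_so_far = 4
Position 2 (value -12): max_ending_here = -8, max_so_far = 4
Position 3 (value -14): max_ending_here = -14, max_so_far = 4
Position 4 (value 15): max_ending_here = 15, max_so_far = 15
Position 5 (value -11): max_ending_here = 4, max_so_far = 15
Position 6 (value -9): max_ending_here = -5, max_so_far = 15
Position 7 (value -4): max_ending_here = -4, max_so_far = 15

Maximum subarray: [15]
Maximum sum: 15

The maximum subarray is [15] with sum 15. This subarray runs from index 4 to index 4.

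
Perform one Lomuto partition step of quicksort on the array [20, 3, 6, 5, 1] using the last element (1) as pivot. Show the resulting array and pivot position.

Lomuto partition with pivot = 1:

Initial array: [20, 3, 6, 5, 1]

arr[0]=20 > 1: no swap
arr[1]=3 > 1: no swap
arr[2]=6 > 1: no swap
arr[3]=5 > 1: no swap

Place pivot at position 0: [1, 3, 6, 5, 20]
Pivot position: 0

After partitioning with pivot 1, the array becomes [1, 3, 6, 5, 20]. The pivot is placed at index 0. All elements to the left of the pivot are <= 1, and all elements to the right are > 1.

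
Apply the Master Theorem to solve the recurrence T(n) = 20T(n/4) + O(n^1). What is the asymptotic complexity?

Master Theorem for T(n) = 20T(n/4) + O(n^1):

a = 20, b = 4, c = 1
log_b(a) = log_4(20) = 2.1610

Case 1: c = 1 < log_4(20) = 2.1610
T(n) = O(n^(log_4 20))

For T(n) = 20T(n/4) + O(n^1): log_4(20) = 2.1610. This is Case 1 of the Master Theorem (c < log_b(a), work dominated by leaves), giving O(n^(log_4 20)).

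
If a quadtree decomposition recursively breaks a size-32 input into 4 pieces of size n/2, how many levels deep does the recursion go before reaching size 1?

For divide and conquer with division factor 2:

Problem sizes at each level:
Level 0: 32
Level 1: 16
Level 2: 8
Level 3: 4
Level 4: 2
Level 5: 1

The root is level 0 and the size-1 base case is level 5 (the tree spans levels 0 through 5, i.e. 6 levels counting the root), so the depth is the number of divisions: log_2(32) = 5

The recursion tree depth is log_2(32) = 5. At each level, the problem size is divided by 2, so it takes 5 divisions to reduce to a base case of size 1. The algorithm makes 4 recursive calls at each level.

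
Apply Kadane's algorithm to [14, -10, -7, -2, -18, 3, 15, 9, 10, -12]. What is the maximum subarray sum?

Using Kadane's algorithm on [14, -10, -7, -2, -18, 3, 15, 9, 10, -12]:

Scanning through the array:
Position 1 (value -10): max_ending_here = 4, max_so_far = 14
Position 2 (value -7): max_ending_here = -3, max_so_far = 14
Position 3 (value -2): max_ending_here = -2, max_so_far = 14
Position 4 (value -18): max_ending_here = -18, max_so_far = 14
Position 5 (value 3): max_ending_here = 3, max_so_far = 14
Position 6 (value 15): max_ending_here = 18, max_so_far = 18
Position 7 (value 9): max_ending_here = 27, max_so_far = 27
Position 8 (value 10): max_ending_here = 37, max_so_far = 37
Position 9 (value -12): max_ending_here = 25, max_so_far = 37

Maximum subarray: [3, 15, 9, 10]
Maximum sum: 37

The maximum subarray is [3, 15, 9, 10] with sum 37. This subarray runs from index 5 to index 8.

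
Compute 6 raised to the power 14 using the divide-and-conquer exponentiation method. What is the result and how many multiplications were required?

Computing 6^14 by squaring (build up from 6^1; each line after the first costs one multiplication):

6^1 = 6
6^2 = (6^1)^2 = 6^2 = 36
6^3 = 6 * 6^2 = 6 * 36 = 216
6^6 = (6^3)^2 = 216^2 = 46656
6^7 = 6 * 6^6 = 6 * 46656 = 279936
6^14 = (6^7)^2 = 279936^2 = 78364164096

Result: 78364164096
Multiplications needed: 5 (5 lines after 6^1)

6^14 = 78364164096. Using exponentiation by squaring, this requires 5 multiplications. The key idea: if the exponent is even, square the half-power; if odd, multiply by the base once.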